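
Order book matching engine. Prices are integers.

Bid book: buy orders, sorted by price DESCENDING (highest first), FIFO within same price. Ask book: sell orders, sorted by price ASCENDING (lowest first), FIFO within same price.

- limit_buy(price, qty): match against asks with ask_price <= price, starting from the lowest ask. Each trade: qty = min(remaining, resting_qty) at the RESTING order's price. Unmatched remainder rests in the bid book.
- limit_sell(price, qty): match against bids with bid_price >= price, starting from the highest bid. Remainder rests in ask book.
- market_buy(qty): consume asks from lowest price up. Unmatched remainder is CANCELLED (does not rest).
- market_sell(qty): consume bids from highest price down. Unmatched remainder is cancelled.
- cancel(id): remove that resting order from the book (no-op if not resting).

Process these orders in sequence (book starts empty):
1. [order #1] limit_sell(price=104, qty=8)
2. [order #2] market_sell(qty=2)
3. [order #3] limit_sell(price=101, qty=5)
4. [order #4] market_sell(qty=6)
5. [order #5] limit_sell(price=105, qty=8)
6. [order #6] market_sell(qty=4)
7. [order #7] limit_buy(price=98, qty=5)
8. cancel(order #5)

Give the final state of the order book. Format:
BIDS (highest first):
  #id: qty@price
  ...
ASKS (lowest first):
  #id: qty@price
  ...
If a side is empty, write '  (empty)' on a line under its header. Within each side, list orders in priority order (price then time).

Answer: BIDS (highest first):
  #7: 5@98
ASKS (lowest first):
  #3: 5@101
  #1: 8@104

Derivation:
After op 1 [order #1] limit_sell(price=104, qty=8): fills=none; bids=[-] asks=[#1:8@104]
After op 2 [order #2] market_sell(qty=2): fills=none; bids=[-] asks=[#1:8@104]
After op 3 [order #3] limit_sell(price=101, qty=5): fills=none; bids=[-] asks=[#3:5@101 #1:8@104]
After op 4 [order #4] market_sell(qty=6): fills=none; bids=[-] asks=[#3:5@101 #1:8@104]
After op 5 [order #5] limit_sell(price=105, qty=8): fills=none; bids=[-] asks=[#3:5@101 #1:8@104 #5:8@105]
After op 6 [order #6] market_sell(qty=4): fills=none; bids=[-] asks=[#3:5@101 #1:8@104 #5:8@105]
After op 7 [order #7] limit_buy(price=98, qty=5): fills=none; bids=[#7:5@98] asks=[#3:5@101 #1:8@104 #5:8@105]
After op 8 cancel(order #5): fills=none; bids=[#7:5@98] asks=[#3:5@101 #1:8@104]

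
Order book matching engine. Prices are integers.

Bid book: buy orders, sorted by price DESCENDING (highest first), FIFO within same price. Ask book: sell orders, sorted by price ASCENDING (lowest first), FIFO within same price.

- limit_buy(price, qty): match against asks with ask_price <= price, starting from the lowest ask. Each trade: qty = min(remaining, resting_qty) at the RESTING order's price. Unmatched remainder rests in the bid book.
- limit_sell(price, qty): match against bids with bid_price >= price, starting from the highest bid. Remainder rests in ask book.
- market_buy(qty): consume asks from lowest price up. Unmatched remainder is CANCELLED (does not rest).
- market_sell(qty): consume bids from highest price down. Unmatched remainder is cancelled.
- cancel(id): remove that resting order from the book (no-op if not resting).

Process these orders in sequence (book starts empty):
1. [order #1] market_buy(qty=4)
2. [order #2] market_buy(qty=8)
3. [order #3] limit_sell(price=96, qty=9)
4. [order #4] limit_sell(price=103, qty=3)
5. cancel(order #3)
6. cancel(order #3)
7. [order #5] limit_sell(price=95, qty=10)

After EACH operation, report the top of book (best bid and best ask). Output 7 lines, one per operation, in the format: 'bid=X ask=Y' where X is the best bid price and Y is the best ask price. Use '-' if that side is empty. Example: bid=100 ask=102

Answer: bid=- ask=-
bid=- ask=-
bid=- ask=96
bid=- ask=96
bid=- ask=103
bid=- ask=103
bid=- ask=95

Derivation:
After op 1 [order #1] market_buy(qty=4): fills=none; bids=[-] asks=[-]
After op 2 [order #2] market_buy(qty=8): fills=none; bids=[-] asks=[-]
After op 3 [order #3] limit_sell(price=96, qty=9): fills=none; bids=[-] asks=[#3:9@96]
After op 4 [order #4] limit_sell(price=103, qty=3): fills=none; bids=[-] asks=[#3:9@96 #4:3@103]
After op 5 cancel(order #3): fills=none; bids=[-] asks=[#4:3@103]
After op 6 cancel(order #3): fills=none; bids=[-] asks=[#4:3@103]
After op 7 [order #5] limit_sell(price=95, qty=10): fills=none; bids=[-] asks=[#5:10@95 #4:3@103]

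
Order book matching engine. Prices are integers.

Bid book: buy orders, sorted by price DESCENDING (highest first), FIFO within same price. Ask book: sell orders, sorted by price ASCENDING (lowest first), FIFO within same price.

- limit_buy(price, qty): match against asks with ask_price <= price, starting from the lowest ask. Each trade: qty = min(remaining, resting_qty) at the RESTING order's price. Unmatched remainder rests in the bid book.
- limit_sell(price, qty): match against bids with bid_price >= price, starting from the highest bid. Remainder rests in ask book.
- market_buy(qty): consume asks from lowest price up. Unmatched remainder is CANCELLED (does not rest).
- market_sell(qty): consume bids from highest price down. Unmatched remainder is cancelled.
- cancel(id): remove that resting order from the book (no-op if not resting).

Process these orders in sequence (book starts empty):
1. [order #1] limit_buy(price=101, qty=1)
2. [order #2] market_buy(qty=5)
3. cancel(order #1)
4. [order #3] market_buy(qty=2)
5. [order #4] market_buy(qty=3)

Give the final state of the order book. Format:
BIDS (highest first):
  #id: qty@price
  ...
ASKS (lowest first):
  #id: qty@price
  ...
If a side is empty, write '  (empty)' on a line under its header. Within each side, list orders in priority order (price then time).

After op 1 [order #1] limit_buy(price=101, qty=1): fills=none; bids=[#1:1@101] asks=[-]
After op 2 [order #2] market_buy(qty=5): fills=none; bids=[#1:1@101] asks=[-]
After op 3 cancel(order #1): fills=none; bids=[-] asks=[-]
After op 4 [order #3] market_buy(qty=2): fills=none; bids=[-] asks=[-]
After op 5 [order #4] market_buy(qty=3): fills=none; bids=[-] asks=[-]

Answer: BIDS (highest first):
  (empty)
ASKS (lowest first):
  (empty)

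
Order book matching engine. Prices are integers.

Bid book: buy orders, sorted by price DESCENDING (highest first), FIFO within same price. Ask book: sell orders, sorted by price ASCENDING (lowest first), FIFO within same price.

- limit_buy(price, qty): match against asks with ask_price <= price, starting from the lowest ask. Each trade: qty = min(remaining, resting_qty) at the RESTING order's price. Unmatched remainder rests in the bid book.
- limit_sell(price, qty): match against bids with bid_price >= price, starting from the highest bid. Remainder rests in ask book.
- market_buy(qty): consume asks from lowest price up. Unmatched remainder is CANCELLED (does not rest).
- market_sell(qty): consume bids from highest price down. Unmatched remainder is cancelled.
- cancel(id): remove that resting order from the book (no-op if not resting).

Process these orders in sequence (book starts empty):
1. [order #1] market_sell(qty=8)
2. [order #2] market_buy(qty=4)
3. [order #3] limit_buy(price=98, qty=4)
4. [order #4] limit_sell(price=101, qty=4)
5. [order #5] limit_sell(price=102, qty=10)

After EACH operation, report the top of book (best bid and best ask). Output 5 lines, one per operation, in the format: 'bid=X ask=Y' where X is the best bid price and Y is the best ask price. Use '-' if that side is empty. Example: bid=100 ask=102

After op 1 [order #1] market_sell(qty=8): fills=none; bids=[-] asks=[-]
After op 2 [order #2] market_buy(qty=4): fills=none; bids=[-] asks=[-]
After op 3 [order #3] limit_buy(price=98, qty=4): fills=none; bids=[#3:4@98] asks=[-]
After op 4 [order #4] limit_sell(price=101, qty=4): fills=none; bids=[#3:4@98] asks=[#4:4@101]
After op 5 [order #5] limit_sell(price=102, qty=10): fills=none; bids=[#3:4@98] asks=[#4:4@101 #5:10@102]

Answer: bid=- ask=-
bid=- ask=-
bid=98 ask=-
bid=98 ask=101
bid=98 ask=101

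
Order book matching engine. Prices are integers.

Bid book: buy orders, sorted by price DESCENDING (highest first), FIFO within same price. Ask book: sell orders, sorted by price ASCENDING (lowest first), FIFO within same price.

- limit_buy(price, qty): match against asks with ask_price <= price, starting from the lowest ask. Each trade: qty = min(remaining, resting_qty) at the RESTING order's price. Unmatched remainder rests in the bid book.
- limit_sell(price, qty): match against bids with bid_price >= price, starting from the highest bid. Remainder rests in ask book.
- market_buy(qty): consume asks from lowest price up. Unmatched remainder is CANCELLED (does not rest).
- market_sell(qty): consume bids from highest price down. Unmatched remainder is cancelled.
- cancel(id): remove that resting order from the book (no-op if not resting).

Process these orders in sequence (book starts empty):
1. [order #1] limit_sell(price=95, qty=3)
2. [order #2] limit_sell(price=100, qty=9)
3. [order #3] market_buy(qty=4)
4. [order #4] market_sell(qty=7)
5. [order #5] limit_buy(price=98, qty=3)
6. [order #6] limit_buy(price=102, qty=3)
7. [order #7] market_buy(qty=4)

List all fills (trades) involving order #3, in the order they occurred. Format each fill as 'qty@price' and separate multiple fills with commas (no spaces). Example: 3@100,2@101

Answer: 3@95,1@100

Derivation:
After op 1 [order #1] limit_sell(price=95, qty=3): fills=none; bids=[-] asks=[#1:3@95]
After op 2 [order #2] limit_sell(price=100, qty=9): fills=none; bids=[-] asks=[#1:3@95 #2:9@100]
After op 3 [order #3] market_buy(qty=4): fills=#3x#1:3@95 #3x#2:1@100; bids=[-] asks=[#2:8@100]
After op 4 [order #4] market_sell(qty=7): fills=none; bids=[-] asks=[#2:8@100]
After op 5 [order #5] limit_buy(price=98, qty=3): fills=none; bids=[#5:3@98] asks=[#2:8@100]
After op 6 [order #6] limit_buy(price=102, qty=3): fills=#6x#2:3@100; bids=[#5:3@98] asks=[#2:5@100]
After op 7 [order #7] market_buy(qty=4): fills=#7x#2:4@100; bids=[#5:3@98] asks=[#2:1@100]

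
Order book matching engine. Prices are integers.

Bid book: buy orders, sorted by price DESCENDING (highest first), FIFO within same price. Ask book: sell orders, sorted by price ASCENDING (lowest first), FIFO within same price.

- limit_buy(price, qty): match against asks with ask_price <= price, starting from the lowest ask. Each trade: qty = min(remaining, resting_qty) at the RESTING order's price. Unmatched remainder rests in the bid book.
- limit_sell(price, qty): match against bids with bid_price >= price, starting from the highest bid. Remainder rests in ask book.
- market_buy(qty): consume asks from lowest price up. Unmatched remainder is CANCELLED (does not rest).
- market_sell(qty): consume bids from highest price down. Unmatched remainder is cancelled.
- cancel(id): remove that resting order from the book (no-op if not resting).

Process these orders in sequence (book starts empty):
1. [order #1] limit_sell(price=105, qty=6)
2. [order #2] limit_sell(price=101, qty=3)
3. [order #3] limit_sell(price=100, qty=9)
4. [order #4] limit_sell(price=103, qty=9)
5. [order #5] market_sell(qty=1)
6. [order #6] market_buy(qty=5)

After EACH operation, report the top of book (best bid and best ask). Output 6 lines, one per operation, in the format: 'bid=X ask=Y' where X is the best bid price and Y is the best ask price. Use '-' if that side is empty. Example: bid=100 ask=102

After op 1 [order #1] limit_sell(price=105, qty=6): fills=none; bids=[-] asks=[#1:6@105]
After op 2 [order #2] limit_sell(price=101, qty=3): fills=none; bids=[-] asks=[#2:3@101 #1:6@105]
After op 3 [order #3] limit_sell(price=100, qty=9): fills=none; bids=[-] asks=[#3:9@100 #2:3@101 #1:6@105]
After op 4 [order #4] limit_sell(price=103, qty=9): fills=none; bids=[-] asks=[#3:9@100 #2:3@101 #4:9@103 #1:6@105]
After op 5 [order #5] market_sell(qty=1): fills=none; bids=[-] asks=[#3:9@100 #2:3@101 #4:9@103 #1:6@105]
After op 6 [order #6] market_buy(qty=5): fills=#6x#3:5@100; bids=[-] asks=[#3:4@100 #2:3@101 #4:9@103 #1:6@105]

Answer: bid=- ask=105
bid=- ask=101
bid=- ask=100
bid=- ask=100
bid=- ask=100
bid=- ask=100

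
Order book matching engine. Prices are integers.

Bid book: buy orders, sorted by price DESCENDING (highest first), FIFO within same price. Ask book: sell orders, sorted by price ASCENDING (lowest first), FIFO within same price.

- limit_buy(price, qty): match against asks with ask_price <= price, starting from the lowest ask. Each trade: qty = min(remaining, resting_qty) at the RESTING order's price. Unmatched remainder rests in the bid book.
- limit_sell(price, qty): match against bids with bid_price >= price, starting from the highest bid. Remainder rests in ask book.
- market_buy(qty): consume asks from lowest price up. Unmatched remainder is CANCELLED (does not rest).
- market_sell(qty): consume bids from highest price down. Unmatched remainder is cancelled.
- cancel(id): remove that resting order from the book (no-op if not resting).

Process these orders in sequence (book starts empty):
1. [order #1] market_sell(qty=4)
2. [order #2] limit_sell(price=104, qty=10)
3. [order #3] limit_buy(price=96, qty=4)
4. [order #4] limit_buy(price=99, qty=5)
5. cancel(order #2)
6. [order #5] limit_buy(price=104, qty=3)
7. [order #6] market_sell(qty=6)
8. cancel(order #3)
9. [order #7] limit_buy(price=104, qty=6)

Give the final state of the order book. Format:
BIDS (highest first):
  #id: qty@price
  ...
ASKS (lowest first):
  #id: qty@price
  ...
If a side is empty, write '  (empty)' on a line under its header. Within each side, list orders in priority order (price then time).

Answer: BIDS (highest first):
  #7: 6@104
  #4: 2@99
ASKS (lowest first):
  (empty)

Derivation:
After op 1 [order #1] market_sell(qty=4): fills=none; bids=[-] asks=[-]
After op 2 [order #2] limit_sell(price=104, qty=10): fills=none; bids=[-] asks=[#2:10@104]
After op 3 [order #3] limit_buy(price=96, qty=4): fills=none; bids=[#3:4@96] asks=[#2:10@104]
After op 4 [order #4] limit_buy(price=99, qty=5): fills=none; bids=[#4:5@99 #3:4@96] asks=[#2:10@104]
After op 5 cancel(order #2): fills=none; bids=[#4:5@99 #3:4@96] asks=[-]
After op 6 [order #5] limit_buy(price=104, qty=3): fills=none; bids=[#5:3@104 #4:5@99 #3:4@96] asks=[-]
After op 7 [order #6] market_sell(qty=6): fills=#5x#6:3@104 #4x#6:3@99; bids=[#4:2@99 #3:4@96] asks=[-]
After op 8 cancel(order #3): fills=none; bids=[#4:2@99] asks=[-]
After op 9 [order #7] limit_buy(price=104, qty=6): fills=none; bids=[#7:6@104 #4:2@99] asks=[-]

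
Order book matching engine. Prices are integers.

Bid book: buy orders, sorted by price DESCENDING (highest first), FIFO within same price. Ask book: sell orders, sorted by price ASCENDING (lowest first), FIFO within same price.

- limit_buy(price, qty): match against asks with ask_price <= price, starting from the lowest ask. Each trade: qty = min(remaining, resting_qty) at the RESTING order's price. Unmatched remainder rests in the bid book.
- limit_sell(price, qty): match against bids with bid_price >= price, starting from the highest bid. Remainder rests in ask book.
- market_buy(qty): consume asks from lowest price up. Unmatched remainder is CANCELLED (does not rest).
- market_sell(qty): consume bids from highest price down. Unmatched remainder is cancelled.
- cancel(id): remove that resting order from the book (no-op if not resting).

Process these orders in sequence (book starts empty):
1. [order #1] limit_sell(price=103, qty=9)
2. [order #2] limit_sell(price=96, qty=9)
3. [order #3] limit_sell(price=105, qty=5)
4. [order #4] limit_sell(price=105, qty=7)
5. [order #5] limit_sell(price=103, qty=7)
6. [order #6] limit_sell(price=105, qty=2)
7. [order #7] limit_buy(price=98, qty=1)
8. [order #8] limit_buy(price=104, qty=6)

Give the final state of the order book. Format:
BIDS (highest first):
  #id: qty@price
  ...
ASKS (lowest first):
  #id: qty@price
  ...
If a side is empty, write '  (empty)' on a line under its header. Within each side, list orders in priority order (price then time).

Answer: BIDS (highest first):
  (empty)
ASKS (lowest first):
  #2: 2@96
  #1: 9@103
  #5: 7@103
  #3: 5@105
  #4: 7@105
  #6: 2@105

Derivation:
After op 1 [order #1] limit_sell(price=103, qty=9): fills=none; bids=[-] asks=[#1:9@103]
After op 2 [order #2] limit_sell(price=96, qty=9): fills=none; bids=[-] asks=[#2:9@96 #1:9@103]
After op 3 [order #3] limit_sell(price=105, qty=5): fills=none; bids=[-] asks=[#2:9@96 #1:9@103 #3:5@105]
After op 4 [order #4] limit_sell(price=105, qty=7): fills=none; bids=[-] asks=[#2:9@96 #1:9@103 #3:5@105 #4:7@105]
After op 5 [order #5] limit_sell(price=103, qty=7): fills=none; bids=[-] asks=[#2:9@96 #1:9@103 #5:7@103 #3:5@105 #4:7@105]
After op 6 [order #6] limit_sell(price=105, qty=2): fills=none; bids=[-] asks=[#2:9@96 #1:9@103 #5:7@103 #3:5@105 #4:7@105 #6:2@105]
After op 7 [order #7] limit_buy(price=98, qty=1): fills=#7x#2:1@96; bids=[-] asks=[#2:8@96 #1:9@103 #5:7@103 #3:5@105 #4:7@105 #6:2@105]
After op 8 [order #8] limit_buy(price=104, qty=6): fills=#8x#2:6@96; bids=[-] asks=[#2:2@96 #1:9@103 #5:7@103 #3:5@105 #4:7@105 #6:2@105]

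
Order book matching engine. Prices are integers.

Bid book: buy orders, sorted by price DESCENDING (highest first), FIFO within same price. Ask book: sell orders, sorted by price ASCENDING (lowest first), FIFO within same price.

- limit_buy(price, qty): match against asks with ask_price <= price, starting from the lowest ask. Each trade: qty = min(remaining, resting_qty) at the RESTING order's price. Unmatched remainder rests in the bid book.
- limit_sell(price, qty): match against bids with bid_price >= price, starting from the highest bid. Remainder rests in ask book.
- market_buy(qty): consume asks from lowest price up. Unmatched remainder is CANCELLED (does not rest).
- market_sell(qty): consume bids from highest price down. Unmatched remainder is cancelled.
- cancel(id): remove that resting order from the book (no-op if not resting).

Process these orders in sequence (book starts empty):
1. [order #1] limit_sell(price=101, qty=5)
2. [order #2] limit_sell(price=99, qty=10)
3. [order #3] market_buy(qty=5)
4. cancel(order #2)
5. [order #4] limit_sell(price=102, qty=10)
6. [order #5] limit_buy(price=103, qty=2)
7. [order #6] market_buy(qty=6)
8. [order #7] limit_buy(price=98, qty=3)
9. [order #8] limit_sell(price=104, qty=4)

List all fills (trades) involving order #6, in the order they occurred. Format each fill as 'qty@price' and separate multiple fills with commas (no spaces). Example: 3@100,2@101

Answer: 3@101,3@102

Derivation:
After op 1 [order #1] limit_sell(price=101, qty=5): fills=none; bids=[-] asks=[#1:5@101]
After op 2 [order #2] limit_sell(price=99, qty=10): fills=none; bids=[-] asks=[#2:10@99 #1:5@101]
After op 3 [order #3] market_buy(qty=5): fills=#3x#2:5@99; bids=[-] asks=[#2:5@99 #1:5@101]
After op 4 cancel(order #2): fills=none; bids=[-] asks=[#1:5@101]
After op 5 [order #4] limit_sell(price=102, qty=10): fills=none; bids=[-] asks=[#1:5@101 #4:10@102]
After op 6 [order #5] limit_buy(price=103, qty=2): fills=#5x#1:2@101; bids=[-] asks=[#1:3@101 #4:10@102]
After op 7 [order #6] market_buy(qty=6): fills=#6x#1:3@101 #6x#4:3@102; bids=[-] asks=[#4:7@102]
After op 8 [order #7] limit_buy(price=98, qty=3): fills=none; bids=[#7:3@98] asks=[#4:7@102]
After op 9 [order #8] limit_sell(price=104, qty=4): fills=none; bids=[#7:3@98] asks=[#4:7@102 #8:4@104]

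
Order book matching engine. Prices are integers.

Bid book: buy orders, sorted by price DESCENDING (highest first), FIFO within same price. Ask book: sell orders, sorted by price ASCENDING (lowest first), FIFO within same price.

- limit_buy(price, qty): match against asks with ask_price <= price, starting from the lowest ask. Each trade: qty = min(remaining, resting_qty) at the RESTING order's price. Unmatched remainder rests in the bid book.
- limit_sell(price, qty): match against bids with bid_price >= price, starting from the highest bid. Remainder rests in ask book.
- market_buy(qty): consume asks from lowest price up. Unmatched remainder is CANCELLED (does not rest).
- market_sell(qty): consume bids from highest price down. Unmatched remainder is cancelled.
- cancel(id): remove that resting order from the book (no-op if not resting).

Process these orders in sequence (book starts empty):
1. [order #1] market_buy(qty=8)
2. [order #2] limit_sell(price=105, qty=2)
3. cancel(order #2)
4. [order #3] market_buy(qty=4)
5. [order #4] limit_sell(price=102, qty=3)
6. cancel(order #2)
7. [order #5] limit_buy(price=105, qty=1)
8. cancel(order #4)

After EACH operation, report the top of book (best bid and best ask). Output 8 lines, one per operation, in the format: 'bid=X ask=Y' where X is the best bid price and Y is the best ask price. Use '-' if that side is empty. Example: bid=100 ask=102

Answer: bid=- ask=-
bid=- ask=105
bid=- ask=-
bid=- ask=-
bid=- ask=102
bid=- ask=102
bid=- ask=102
bid=- ask=-

Derivation:
After op 1 [order #1] market_buy(qty=8): fills=none; bids=[-] asks=[-]
After op 2 [order #2] limit_sell(price=105, qty=2): fills=none; bids=[-] asks=[#2:2@105]
After op 3 cancel(order #2): fills=none; bids=[-] asks=[-]
After op 4 [order #3] market_buy(qty=4): fills=none; bids=[-] asks=[-]
After op 5 [order #4] limit_sell(price=102, qty=3): fills=none; bids=[-] asks=[#4:3@102]
After op 6 cancel(order #2): fills=none; bids=[-] asks=[#4:3@102]
After op 7 [order #5] limit_buy(price=105, qty=1): fills=#5x#4:1@102; bids=[-] asks=[#4:2@102]
After op 8 cancel(order #4): fills=none; bids=[-] asks=[-]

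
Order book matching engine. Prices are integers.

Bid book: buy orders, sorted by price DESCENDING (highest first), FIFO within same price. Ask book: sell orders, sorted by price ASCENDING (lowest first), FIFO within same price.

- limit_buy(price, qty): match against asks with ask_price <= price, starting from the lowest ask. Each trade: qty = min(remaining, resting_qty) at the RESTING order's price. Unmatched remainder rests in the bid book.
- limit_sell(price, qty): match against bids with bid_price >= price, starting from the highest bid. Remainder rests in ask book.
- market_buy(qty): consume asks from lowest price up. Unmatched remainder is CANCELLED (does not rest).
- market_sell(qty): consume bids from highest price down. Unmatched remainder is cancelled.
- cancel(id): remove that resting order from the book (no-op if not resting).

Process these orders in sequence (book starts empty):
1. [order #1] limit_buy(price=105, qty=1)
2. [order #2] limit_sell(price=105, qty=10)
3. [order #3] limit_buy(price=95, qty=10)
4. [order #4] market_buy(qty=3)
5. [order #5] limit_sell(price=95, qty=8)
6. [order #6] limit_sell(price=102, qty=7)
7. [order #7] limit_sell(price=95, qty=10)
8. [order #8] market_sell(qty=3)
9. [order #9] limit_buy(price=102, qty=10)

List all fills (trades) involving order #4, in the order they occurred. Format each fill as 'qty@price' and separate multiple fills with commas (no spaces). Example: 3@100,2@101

Answer: 3@105

Derivation:
After op 1 [order #1] limit_buy(price=105, qty=1): fills=none; bids=[#1:1@105] asks=[-]
After op 2 [order #2] limit_sell(price=105, qty=10): fills=#1x#2:1@105; bids=[-] asks=[#2:9@105]
After op 3 [order #3] limit_buy(price=95, qty=10): fills=none; bids=[#3:10@95] asks=[#2:9@105]
After op 4 [order #4] market_buy(qty=3): fills=#4x#2:3@105; bids=[#3:10@95] asks=[#2:6@105]
After op 5 [order #5] limit_sell(price=95, qty=8): fills=#3x#5:8@95; bids=[#3:2@95] asks=[#2:6@105]
After op 6 [order #6] limit_sell(price=102, qty=7): fills=none; bids=[#3:2@95] asks=[#6:7@102 #2:6@105]
After op 7 [order #7] limit_sell(price=95, qty=10): fills=#3x#7:2@95; bids=[-] asks=[#7:8@95 #6:7@102 #2:6@105]
After op 8 [order #8] market_sell(qty=3): fills=none; bids=[-] asks=[#7:8@95 #6:7@102 #2:6@105]
After op 9 [order #9] limit_buy(price=102, qty=10): fills=#9x#7:8@95 #9x#6:2@102; bids=[-] asks=[#6:5@102 #2:6@105]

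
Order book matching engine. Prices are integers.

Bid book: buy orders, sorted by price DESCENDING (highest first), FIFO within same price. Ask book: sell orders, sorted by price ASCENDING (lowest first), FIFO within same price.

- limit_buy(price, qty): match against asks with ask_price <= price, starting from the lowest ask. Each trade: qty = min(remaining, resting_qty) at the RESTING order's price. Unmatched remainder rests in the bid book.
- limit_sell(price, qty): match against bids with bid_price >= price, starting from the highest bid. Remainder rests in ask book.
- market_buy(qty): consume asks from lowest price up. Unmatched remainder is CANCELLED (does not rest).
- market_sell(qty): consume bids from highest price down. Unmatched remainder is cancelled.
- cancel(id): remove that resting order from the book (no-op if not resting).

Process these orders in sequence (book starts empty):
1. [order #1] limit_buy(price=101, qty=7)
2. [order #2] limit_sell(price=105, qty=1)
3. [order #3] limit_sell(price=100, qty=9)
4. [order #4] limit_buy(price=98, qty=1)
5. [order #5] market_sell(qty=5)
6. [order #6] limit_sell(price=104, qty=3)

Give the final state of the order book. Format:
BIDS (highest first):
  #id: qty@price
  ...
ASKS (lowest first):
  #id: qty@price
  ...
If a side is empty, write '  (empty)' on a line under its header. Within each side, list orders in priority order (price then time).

Answer: BIDS (highest first):
  (empty)
ASKS (lowest first):
  #3: 2@100
  #6: 3@104
  #2: 1@105

Derivation:
After op 1 [order #1] limit_buy(price=101, qty=7): fills=none; bids=[#1:7@101] asks=[-]
After op 2 [order #2] limit_sell(price=105, qty=1): fills=none; bids=[#1:7@101] asks=[#2:1@105]
After op 3 [order #3] limit_sell(price=100, qty=9): fills=#1x#3:7@101; bids=[-] asks=[#3:2@100 #2:1@105]
After op 4 [order #4] limit_buy(price=98, qty=1): fills=none; bids=[#4:1@98] asks=[#3:2@100 #2:1@105]
After op 5 [order #5] market_sell(qty=5): fills=#4x#5:1@98; bids=[-] asks=[#3:2@100 #2:1@105]
After op 6 [order #6] limit_sell(price=104, qty=3): fills=none; bids=[-] asks=[#3:2@100 #6:3@104 #2:1@105]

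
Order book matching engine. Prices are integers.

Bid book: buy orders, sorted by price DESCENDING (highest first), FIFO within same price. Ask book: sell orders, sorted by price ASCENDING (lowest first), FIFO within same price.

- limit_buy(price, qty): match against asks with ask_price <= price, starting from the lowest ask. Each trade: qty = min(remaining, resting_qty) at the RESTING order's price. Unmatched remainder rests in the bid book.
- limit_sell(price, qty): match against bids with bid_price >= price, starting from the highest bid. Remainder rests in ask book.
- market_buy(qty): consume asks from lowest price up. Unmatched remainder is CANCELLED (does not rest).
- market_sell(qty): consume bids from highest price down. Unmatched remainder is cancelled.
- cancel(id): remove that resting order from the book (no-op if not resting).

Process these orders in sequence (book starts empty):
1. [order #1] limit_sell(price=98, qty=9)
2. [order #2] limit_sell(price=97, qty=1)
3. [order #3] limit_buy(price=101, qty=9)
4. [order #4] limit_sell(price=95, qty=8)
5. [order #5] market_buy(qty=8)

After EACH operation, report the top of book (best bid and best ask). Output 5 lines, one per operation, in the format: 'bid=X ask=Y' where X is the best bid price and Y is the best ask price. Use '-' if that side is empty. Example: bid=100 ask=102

Answer: bid=- ask=98
bid=- ask=97
bid=- ask=98
bid=- ask=95
bid=- ask=98

Derivation:
After op 1 [order #1] limit_sell(price=98, qty=9): fills=none; bids=[-] asks=[#1:9@98]
After op 2 [order #2] limit_sell(price=97, qty=1): fills=none; bids=[-] asks=[#2:1@97 #1:9@98]
After op 3 [order #3] limit_buy(price=101, qty=9): fills=#3x#2:1@97 #3x#1:8@98; bids=[-] asks=[#1:1@98]
After op 4 [order #4] limit_sell(price=95, qty=8): fills=none; bids=[-] asks=[#4:8@95 #1:1@98]
After op 5 [order #5] market_buy(qty=8): fills=#5x#4:8@95; bids=[-] asks=[#1:1@98]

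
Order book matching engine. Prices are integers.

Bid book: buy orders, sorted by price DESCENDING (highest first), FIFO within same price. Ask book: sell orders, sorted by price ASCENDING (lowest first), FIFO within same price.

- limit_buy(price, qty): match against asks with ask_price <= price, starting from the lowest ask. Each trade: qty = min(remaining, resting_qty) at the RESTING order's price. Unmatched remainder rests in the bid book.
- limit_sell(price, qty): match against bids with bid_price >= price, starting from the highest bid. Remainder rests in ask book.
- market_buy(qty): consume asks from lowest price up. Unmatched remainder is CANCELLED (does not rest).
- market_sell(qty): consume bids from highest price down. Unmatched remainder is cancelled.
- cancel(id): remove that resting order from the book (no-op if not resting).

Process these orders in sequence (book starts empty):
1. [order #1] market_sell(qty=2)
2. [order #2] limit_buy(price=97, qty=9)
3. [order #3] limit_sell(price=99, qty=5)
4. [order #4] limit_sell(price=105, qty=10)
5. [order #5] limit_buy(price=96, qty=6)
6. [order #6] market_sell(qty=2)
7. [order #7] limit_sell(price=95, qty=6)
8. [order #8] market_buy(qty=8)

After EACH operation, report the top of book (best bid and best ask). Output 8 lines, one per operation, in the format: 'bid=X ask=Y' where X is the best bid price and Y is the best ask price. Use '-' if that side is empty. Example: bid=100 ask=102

Answer: bid=- ask=-
bid=97 ask=-
bid=97 ask=99
bid=97 ask=99
bid=97 ask=99
bid=97 ask=99
bid=97 ask=99
bid=97 ask=105

Derivation:
After op 1 [order #1] market_sell(qty=2): fills=none; bids=[-] asks=[-]
After op 2 [order #2] limit_buy(price=97, qty=9): fills=none; bids=[#2:9@97] asks=[-]
After op 3 [order #3] limit_sell(price=99, qty=5): fills=none; bids=[#2:9@97] asks=[#3:5@99]
After op 4 [order #4] limit_sell(price=105, qty=10): fills=none; bids=[#2:9@97] asks=[#3:5@99 #4:10@105]
After op 5 [order #5] limit_buy(price=96, qty=6): fills=none; bids=[#2:9@97 #5:6@96] asks=[#3:5@99 #4:10@105]
After op 6 [order #6] market_sell(qty=2): fills=#2x#6:2@97; bids=[#2:7@97 #5:6@96] asks=[#3:5@99 #4:10@105]
After op 7 [order #7] limit_sell(price=95, qty=6): fills=#2x#7:6@97; bids=[#2:1@97 #5:6@96] asks=[#3:5@99 #4:10@105]
After op 8 [order #8] market_buy(qty=8): fills=#8x#3:5@99 #8x#4:3@105; bids=[#2:1@97 #5:6@96] asks=[#4:7@105]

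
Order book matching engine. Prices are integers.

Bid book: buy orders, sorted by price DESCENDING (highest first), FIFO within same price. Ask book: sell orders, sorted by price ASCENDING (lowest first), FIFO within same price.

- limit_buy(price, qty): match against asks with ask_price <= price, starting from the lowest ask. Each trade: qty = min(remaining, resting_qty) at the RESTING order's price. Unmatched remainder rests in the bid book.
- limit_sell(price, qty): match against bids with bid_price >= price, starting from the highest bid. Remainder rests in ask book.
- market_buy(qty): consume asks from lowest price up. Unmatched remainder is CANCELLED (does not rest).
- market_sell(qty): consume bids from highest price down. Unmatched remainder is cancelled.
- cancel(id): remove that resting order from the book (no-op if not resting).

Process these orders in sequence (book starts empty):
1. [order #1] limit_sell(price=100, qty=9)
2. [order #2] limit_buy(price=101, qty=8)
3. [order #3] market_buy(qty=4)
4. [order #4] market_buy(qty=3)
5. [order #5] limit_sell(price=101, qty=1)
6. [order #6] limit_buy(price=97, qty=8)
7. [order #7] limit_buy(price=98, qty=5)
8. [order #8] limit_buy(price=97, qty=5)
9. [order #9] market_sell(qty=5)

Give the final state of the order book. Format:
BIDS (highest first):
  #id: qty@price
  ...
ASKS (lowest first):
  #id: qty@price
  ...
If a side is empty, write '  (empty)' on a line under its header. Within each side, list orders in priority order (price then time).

Answer: BIDS (highest first):
  #6: 8@97
  #8: 5@97
ASKS (lowest first):
  #5: 1@101

Derivation:
After op 1 [order #1] limit_sell(price=100, qty=9): fills=none; bids=[-] asks=[#1:9@100]
After op 2 [order #2] limit_buy(price=101, qty=8): fills=#2x#1:8@100; bids=[-] asks=[#1:1@100]
After op 3 [order #3] market_buy(qty=4): fills=#3x#1:1@100; bids=[-] asks=[-]
After op 4 [order #4] market_buy(qty=3): fills=none; bids=[-] asks=[-]
After op 5 [order #5] limit_sell(price=101, qty=1): fills=none; bids=[-] asks=[#5:1@101]
After op 6 [order #6] limit_buy(price=97, qty=8): fills=none; bids=[#6:8@97] asks=[#5:1@101]
After op 7 [order #7] limit_buy(price=98, qty=5): fills=none; bids=[#7:5@98 #6:8@97] asks=[#5:1@101]
After op 8 [order #8] limit_buy(price=97, qty=5): fills=none; bids=[#7:5@98 #6:8@97 #8:5@97] asks=[#5:1@101]
After op 9 [order #9] market_sell(qty=5): fills=#7x#9:5@98; bids=[#6:8@97 #8:5@97] asks=[#5:1@101]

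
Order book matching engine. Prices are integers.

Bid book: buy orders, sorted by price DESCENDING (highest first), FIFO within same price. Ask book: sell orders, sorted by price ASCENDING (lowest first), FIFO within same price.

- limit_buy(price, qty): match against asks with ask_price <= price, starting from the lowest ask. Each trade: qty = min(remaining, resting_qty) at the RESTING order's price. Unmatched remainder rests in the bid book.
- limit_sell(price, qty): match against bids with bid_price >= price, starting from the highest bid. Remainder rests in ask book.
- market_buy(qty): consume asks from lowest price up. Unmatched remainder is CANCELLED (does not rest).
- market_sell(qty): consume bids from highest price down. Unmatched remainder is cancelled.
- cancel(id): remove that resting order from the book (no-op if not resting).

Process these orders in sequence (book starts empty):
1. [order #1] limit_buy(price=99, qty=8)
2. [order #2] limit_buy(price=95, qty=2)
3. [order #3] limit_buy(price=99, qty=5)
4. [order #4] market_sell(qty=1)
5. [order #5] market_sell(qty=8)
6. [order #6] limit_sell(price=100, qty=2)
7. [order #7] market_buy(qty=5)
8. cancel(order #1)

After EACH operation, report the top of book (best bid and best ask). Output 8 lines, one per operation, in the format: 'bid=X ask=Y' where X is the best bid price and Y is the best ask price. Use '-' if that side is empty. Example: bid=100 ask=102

Answer: bid=99 ask=-
bid=99 ask=-
bid=99 ask=-
bid=99 ask=-
bid=99 ask=-
bid=99 ask=100
bid=99 ask=-
bid=99 ask=-

Derivation:
After op 1 [order #1] limit_buy(price=99, qty=8): fills=none; bids=[#1:8@99] asks=[-]
After op 2 [order #2] limit_buy(price=95, qty=2): fills=none; bids=[#1:8@99 #2:2@95] asks=[-]
After op 3 [order #3] limit_buy(price=99, qty=5): fills=none; bids=[#1:8@99 #3:5@99 #2:2@95] asks=[-]
After op 4 [order #4] market_sell(qty=1): fills=#1x#4:1@99; bids=[#1:7@99 #3:5@99 #2:2@95] asks=[-]
After op 5 [order #5] market_sell(qty=8): fills=#1x#5:7@99 #3x#5:1@99; bids=[#3:4@99 #2:2@95] asks=[-]
After op 6 [order #6] limit_sell(price=100, qty=2): fills=none; bids=[#3:4@99 #2:2@95] asks=[#6:2@100]
After op 7 [order #7] market_buy(qty=5): fills=#7x#6:2@100; bids=[#3:4@99 #2:2@95] asks=[-]
After op 8 cancel(order #1): fills=none; bids=[#3:4@99 #2:2@95] asks=[-]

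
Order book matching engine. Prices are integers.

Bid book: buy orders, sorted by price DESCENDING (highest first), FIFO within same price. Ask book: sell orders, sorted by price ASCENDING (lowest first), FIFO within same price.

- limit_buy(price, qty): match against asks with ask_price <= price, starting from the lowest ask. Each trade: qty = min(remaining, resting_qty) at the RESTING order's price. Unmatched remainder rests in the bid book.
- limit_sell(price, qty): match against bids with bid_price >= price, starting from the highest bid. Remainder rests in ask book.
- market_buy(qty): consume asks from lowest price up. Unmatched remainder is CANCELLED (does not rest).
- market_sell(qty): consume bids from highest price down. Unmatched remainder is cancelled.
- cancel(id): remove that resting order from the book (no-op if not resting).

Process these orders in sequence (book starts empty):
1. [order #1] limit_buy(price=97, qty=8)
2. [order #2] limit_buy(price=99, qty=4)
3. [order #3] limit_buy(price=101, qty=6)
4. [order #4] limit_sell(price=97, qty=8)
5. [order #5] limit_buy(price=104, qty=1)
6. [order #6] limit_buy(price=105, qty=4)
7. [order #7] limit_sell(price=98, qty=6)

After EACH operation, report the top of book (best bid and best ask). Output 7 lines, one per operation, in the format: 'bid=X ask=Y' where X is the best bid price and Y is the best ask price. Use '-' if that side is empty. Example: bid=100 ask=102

Answer: bid=97 ask=-
bid=99 ask=-
bid=101 ask=-
bid=99 ask=-
bid=104 ask=-
bid=105 ask=-
bid=99 ask=-

Derivation:
After op 1 [order #1] limit_buy(price=97, qty=8): fills=none; bids=[#1:8@97] asks=[-]
After op 2 [order #2] limit_buy(price=99, qty=4): fills=none; bids=[#2:4@99 #1:8@97] asks=[-]
After op 3 [order #3] limit_buy(price=101, qty=6): fills=none; bids=[#3:6@101 #2:4@99 #1:8@97] asks=[-]
After op 4 [order #4] limit_sell(price=97, qty=8): fills=#3x#4:6@101 #2x#4:2@99; bids=[#2:2@99 #1:8@97] asks=[-]
After op 5 [order #5] limit_buy(price=104, qty=1): fills=none; bids=[#5:1@104 #2:2@99 #1:8@97] asks=[-]
After op 6 [order #6] limit_buy(price=105, qty=4): fills=none; bids=[#6:4@105 #5:1@104 #2:2@99 #1:8@97] asks=[-]
After op 7 [order #7] limit_sell(price=98, qty=6): fills=#6x#7:4@105 #5x#7:1@104 #2x#7:1@99; bids=[#2:1@99 #1:8@97] asks=[-]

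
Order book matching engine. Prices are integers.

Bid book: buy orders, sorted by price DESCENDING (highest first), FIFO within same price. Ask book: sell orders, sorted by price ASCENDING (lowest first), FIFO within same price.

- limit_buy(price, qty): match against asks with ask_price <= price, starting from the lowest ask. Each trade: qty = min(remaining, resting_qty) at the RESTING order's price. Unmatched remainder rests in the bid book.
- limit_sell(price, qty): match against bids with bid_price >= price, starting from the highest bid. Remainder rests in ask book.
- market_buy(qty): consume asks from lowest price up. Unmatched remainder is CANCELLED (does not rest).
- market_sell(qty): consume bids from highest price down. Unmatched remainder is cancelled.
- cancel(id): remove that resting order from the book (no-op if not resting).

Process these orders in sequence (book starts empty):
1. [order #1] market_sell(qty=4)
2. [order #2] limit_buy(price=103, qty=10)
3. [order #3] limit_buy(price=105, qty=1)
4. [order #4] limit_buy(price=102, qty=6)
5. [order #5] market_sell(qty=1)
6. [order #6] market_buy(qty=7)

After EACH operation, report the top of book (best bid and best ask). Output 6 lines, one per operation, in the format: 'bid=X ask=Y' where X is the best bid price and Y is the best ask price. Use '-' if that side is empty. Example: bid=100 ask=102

Answer: bid=- ask=-
bid=103 ask=-
bid=105 ask=-
bid=105 ask=-
bid=103 ask=-
bid=103 ask=-

Derivation:
After op 1 [order #1] market_sell(qty=4): fills=none; bids=[-] asks=[-]
After op 2 [order #2] limit_buy(price=103, qty=10): fills=none; bids=[#2:10@103] asks=[-]
After op 3 [order #3] limit_buy(price=105, qty=1): fills=none; bids=[#3:1@105 #2:10@103] asks=[-]
After op 4 [order #4] limit_buy(price=102, qty=6): fills=none; bids=[#3:1@105 #2:10@103 #4:6@102] asks=[-]
After op 5 [order #5] market_sell(qty=1): fills=#3x#5:1@105; bids=[#2:10@103 #4:6@102] asks=[-]
After op 6 [order #6] market_buy(qty=7): fills=none; bids=[#2:10@103 #4:6@102] asks=[-]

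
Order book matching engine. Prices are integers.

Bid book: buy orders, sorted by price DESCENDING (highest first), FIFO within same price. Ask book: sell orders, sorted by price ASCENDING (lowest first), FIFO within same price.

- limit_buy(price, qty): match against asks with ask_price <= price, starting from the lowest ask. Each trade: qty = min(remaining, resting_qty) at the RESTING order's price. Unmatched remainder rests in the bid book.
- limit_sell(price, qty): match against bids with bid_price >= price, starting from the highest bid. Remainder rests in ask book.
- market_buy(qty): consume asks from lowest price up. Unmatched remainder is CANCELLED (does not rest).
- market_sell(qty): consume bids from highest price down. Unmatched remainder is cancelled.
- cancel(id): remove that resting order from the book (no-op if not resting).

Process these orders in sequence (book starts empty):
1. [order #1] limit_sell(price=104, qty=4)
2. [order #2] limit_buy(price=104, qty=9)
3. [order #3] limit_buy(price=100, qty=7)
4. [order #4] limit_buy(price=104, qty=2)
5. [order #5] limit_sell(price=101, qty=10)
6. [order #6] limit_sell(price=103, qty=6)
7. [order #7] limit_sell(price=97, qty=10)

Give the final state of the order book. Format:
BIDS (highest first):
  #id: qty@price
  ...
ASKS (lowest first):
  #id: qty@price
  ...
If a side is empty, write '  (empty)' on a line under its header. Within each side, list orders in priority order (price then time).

Answer: BIDS (highest first):
  (empty)
ASKS (lowest first):
  #7: 3@97
  #5: 3@101
  #6: 6@103

Derivation:
After op 1 [order #1] limit_sell(price=104, qty=4): fills=none; bids=[-] asks=[#1:4@104]
After op 2 [order #2] limit_buy(price=104, qty=9): fills=#2x#1:4@104; bids=[#2:5@104] asks=[-]
After op 3 [order #3] limit_buy(price=100, qty=7): fills=none; bids=[#2:5@104 #3:7@100] asks=[-]
After op 4 [order #4] limit_buy(price=104, qty=2): fills=none; bids=[#2:5@104 #4:2@104 #3:7@100] asks=[-]
After op 5 [order #5] limit_sell(price=101, qty=10): fills=#2x#5:5@104 #4x#5:2@104; bids=[#3:7@100] asks=[#5:3@101]
After op 6 [order #6] limit_sell(price=103, qty=6): fills=none; bids=[#3:7@100] asks=[#5:3@101 #6:6@103]
After op 7 [order #7] limit_sell(price=97, qty=10): fills=#3x#7:7@100; bids=[-] asks=[#7:3@97 #5:3@101 #6:6@103]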